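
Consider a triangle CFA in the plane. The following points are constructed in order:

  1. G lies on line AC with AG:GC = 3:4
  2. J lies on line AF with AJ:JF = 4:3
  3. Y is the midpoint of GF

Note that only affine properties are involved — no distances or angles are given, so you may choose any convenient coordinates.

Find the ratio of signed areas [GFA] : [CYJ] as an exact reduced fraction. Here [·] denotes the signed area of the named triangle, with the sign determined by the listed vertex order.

[GFA]:[CYJ] = 42/5

Set C = (0, 0), F = (1, 0), A = (0, 1); any affine frame gives the same invariant.
1. G lies on line AC with AG:GC = 3:4 ⇒ G = (0, 4/7)
2. J lies on line AF with AJ:JF = 4:3 ⇒ J = (4/7, 3/7)
3. Y is the midpoint of GF ⇒ Y = (1/2, 2/7)
2·[GFA] = 3/7, 2·[CYJ] = 5/98
[GFA]:[CYJ] = 3/7:5/98 = 42/5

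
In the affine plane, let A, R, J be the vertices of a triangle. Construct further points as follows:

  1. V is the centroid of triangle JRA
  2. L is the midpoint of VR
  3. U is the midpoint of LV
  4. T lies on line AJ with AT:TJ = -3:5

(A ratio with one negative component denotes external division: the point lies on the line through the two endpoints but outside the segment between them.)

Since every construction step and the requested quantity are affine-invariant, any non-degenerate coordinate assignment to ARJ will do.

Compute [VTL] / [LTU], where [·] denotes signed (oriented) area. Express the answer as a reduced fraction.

[VTL]:[LTU] = -2

Choose coordinates A = (0, 0), R = (1, 0), J = (0, 1).
1. V is the centroid of triangle JRA ⇒ V = (1/3, 1/3)
2. L is the midpoint of VR ⇒ L = (2/3, 1/6)
3. U is the midpoint of LV ⇒ U = (1/2, 1/4)
4. T lies on line AJ with AT:TJ = -3:5 ⇒ T = (0, -3/2)
2·[VTL] = 2/3, 2·[LTU] = -1/3
[VTL]:[LTU] = 2/3:-1/3 = -2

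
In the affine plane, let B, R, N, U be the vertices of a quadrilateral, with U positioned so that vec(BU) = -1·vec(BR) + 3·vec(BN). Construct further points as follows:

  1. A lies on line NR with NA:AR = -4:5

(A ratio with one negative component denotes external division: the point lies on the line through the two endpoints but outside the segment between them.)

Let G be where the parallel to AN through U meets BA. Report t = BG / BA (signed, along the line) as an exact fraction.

Choose coordinates B = (0, 0), R = (1, 0), N = (0, 1), U = (-1, 3).
1. A lies on line NR with NA:AR = -4:5 ⇒ A = (-4, 5)
through U parallel to AN: direction (4, -4); meets BA at G = (-8, 10)
G = B + t·(A−B) with t = 2

t = 2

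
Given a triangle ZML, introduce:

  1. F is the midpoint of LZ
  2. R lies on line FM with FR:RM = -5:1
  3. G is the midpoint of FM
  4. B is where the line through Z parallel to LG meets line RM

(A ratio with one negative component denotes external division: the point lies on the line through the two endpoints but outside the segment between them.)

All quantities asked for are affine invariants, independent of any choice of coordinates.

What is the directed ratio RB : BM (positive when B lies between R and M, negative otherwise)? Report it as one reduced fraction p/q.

RB:BM = -7/6

Choose coordinates Z = (0, 0), M = (1, 0), L = (0, 1).
1. F is the midpoint of LZ ⇒ F = (0, 1/2)
2. R lies on line FM with FR:RM = -5:1 ⇒ R = (5/4, -1/8)
3. G is the midpoint of FM ⇒ G = (1/2, 1/4)
4. B is where the line through Z parallel to LG meets line RM ⇒ B = (-1/2, 3/4)
B = R + t·(M−R) with t = 7, so RB:BM = t:(1−t) = 7:-6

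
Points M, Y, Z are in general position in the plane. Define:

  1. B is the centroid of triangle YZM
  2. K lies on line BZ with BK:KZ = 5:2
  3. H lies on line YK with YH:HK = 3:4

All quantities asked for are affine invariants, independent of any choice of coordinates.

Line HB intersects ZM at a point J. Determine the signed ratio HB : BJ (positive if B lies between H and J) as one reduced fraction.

Work in coordinates with M = (0, 0), Y = (1, 0), Z = (0, 1).
1. B is the centroid of triangle YZM ⇒ B = (1/3, 1/3)
2. K lies on line BZ with BK:KZ = 5:2 ⇒ K = (2/21, 17/21)
3. H lies on line YK with YH:HK = 3:4 ⇒ H = (30/49, 17/49)
line HB meets ZM at J = (0, 13/41)
B = H + t·(J−H) with t = 41/90, so HB:BJ = 41/90:49/90

HB:BJ = 41/49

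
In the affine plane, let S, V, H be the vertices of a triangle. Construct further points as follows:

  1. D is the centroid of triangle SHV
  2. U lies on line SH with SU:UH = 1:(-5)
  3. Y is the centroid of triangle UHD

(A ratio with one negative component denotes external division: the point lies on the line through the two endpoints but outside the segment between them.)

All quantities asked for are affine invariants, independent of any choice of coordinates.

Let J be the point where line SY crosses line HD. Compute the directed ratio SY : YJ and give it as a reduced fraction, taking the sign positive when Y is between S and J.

Assign S = (0, 0), V = (1, 0), H = (0, 1) — the answer is frame-independent, so this choice is without loss of generality.
1. D is the centroid of triangle SHV ⇒ D = (1/3, 1/3)
2. U lies on line SH with SU:UH = 1:(-5) ⇒ U = (0, -1/4)
3. Y is the centroid of triangle UHD ⇒ Y = (1/9, 13/36)
line SY meets HD at J = (4/21, 13/21)
Y = S + t·(J−S) with t = 7/12, so SY:YJ = 7/12:5/12

SY:YJ = 7/5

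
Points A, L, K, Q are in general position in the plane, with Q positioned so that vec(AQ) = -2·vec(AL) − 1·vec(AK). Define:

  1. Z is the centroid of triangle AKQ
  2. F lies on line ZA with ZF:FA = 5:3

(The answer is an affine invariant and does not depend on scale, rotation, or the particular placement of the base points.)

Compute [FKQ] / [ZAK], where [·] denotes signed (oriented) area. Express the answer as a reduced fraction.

[FKQ]:[ZAK] = 9/4

Choose coordinates A = (0, 0), L = (1, 0), K = (0, 1), Q = (-2, -1).
1. Z is the centroid of triangle AKQ ⇒ Z = (-2/3, 0)
2. F lies on line ZA with ZF:FA = 5:3 ⇒ F = (-1/4, 0)
2·[FKQ] = 3/2, 2·[ZAK] = 2/3
[FKQ]:[ZAK] = 3/2:2/3 = 9/4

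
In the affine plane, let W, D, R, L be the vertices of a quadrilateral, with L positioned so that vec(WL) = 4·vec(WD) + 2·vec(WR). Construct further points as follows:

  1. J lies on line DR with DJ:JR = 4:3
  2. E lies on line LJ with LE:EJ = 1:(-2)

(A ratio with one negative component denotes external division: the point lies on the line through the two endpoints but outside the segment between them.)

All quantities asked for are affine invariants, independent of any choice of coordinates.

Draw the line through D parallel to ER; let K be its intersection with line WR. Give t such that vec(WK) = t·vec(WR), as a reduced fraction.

t = -17/53

Assign W = (0, 0), D = (1, 0), R = (0, 1), L = (4, 2) — the answer is frame-independent, so this choice is without loss of generality.
1. J lies on line DR with DJ:JR = 4:3 ⇒ J = (3/7, 4/7)
2. E lies on line LJ with LE:EJ = 1:(-2) ⇒ E = (53/7, 24/7)
through D parallel to ER: direction (-53/7, -17/7); meets WR at K = (0, -17/53)
K = W + t·(R−W) with t = -17/53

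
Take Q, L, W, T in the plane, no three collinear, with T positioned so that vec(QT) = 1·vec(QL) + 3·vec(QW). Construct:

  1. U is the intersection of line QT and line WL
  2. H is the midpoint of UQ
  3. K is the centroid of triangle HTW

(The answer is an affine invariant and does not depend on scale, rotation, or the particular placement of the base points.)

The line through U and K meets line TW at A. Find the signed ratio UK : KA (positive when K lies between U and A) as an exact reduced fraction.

Choose coordinates Q = (0, 0), L = (1, 0), W = (0, 1), T = (1, 3).
1. U is the intersection of line QT and line WL ⇒ U = (1/4, 3/4)
2. H is the midpoint of UQ ⇒ H = (1/8, 3/8)
3. K is the centroid of triangle HTW ⇒ K = (3/8, 35/24)
line UK meets TW at A = (5/11, 21/11)
K = U + t·(A−U) with t = 11/18, so UK:KA = 11/18:7/18

UK:KA = 11/7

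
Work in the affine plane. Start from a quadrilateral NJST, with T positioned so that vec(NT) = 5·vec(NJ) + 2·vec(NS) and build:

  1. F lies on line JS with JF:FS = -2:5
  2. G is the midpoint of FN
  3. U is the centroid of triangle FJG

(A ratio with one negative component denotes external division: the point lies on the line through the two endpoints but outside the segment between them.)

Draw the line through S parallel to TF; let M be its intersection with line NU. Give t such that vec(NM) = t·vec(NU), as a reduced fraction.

Assign N = (0, 0), J = (1, 0), S = (0, 1), T = (5, 2) — the answer is frame-independent, so this choice is without loss of generality.
1. F lies on line JS with JF:FS = -2:5 ⇒ F = (5/3, -2/3)
2. G is the midpoint of FN ⇒ G = (5/6, -1/3)
3. U is the centroid of triangle FJG ⇒ U = (7/6, -1/3)
through S parallel to TF: direction (-10/3, -8/3); meets NU at M = (-35/38, 5/19)
M = N + t·(U−N) with t = -15/19

t = -15/19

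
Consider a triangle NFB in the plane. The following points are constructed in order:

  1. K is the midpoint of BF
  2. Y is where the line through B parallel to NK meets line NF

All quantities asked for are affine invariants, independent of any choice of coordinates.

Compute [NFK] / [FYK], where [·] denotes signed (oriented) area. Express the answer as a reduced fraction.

[NFK]:[FYK] = -1/2

Choose coordinates N = (0, 0), F = (1, 0), B = (0, 1).
1. K is the midpoint of BF ⇒ K = (1/2, 1/2)
2. Y is where the line through B parallel to NK meets line NF ⇒ Y = (-1, 0)
2·[NFK] = 1/2, 2·[FYK] = -1
[NFK]:[FYK] = 1/2:-1 = -1/2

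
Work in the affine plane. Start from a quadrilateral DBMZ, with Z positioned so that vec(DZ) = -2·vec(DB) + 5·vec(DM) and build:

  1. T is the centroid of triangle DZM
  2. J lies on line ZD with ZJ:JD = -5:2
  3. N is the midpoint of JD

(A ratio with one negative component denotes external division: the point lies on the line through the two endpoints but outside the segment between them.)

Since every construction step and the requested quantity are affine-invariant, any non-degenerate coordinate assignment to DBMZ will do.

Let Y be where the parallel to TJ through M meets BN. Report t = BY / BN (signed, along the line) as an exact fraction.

t = 15/23

Set D = (0, 0), B = (1, 0), M = (0, 1), Z = (-2, 5); any affine frame gives the same invariant.
1. T is the centroid of triangle DZM ⇒ T = (-2/3, 2)
2. J lies on line ZD with ZJ:JD = -5:2 ⇒ J = (4/3, -10/3)
3. N is the midpoint of JD ⇒ N = (2/3, -5/3)
through M parallel to TJ: direction (2, -16/3); meets BN at Y = (18/23, -25/23)
Y = B + t·(N−B) with t = 15/23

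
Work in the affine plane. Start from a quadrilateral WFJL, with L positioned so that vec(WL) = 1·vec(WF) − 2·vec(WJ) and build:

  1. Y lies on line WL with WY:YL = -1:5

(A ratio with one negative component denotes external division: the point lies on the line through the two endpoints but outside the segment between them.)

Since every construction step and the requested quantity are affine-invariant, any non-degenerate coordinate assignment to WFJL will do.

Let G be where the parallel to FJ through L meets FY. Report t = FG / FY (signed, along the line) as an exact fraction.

t = 8/3

Work in coordinates with W = (0, 0), F = (1, 0), J = (0, 1), L = (1, -2).
1. Y lies on line WL with WY:YL = -1:5 ⇒ Y = (-1/4, 1/2)
through L parallel to FJ: direction (-1, 1); meets FY at G = (-7/3, 4/3)
G = F + t·(Y−F) with t = 8/3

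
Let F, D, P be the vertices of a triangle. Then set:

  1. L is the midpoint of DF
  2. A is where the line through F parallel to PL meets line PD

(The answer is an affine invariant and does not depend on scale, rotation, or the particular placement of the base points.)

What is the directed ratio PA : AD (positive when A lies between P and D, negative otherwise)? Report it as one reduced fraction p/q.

PA:AD = -1/2

Work in coordinates with F = (0, 0), D = (1, 0), P = (0, 1).
1. L is the midpoint of DF ⇒ L = (1/2, 0)
2. A is where the line through F parallel to PL meets line PD ⇒ A = (-1, 2)
A = P + t·(D−P) with t = -1, so PA:AD = t:(1−t) = -1:2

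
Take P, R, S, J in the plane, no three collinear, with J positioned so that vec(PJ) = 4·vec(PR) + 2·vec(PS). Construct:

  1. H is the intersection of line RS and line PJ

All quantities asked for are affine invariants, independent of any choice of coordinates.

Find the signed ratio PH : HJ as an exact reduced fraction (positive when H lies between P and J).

PH:HJ = 1/5

Work in coordinates with P = (0, 0), R = (1, 0), S = (0, 1), J = (4, 2).
1. H is the intersection of line RS and line PJ ⇒ H = (2/3, 1/3)
H = P + t·(J−P) with t = 1/6, so PH:HJ = t:(1−t) = 1/6:5/6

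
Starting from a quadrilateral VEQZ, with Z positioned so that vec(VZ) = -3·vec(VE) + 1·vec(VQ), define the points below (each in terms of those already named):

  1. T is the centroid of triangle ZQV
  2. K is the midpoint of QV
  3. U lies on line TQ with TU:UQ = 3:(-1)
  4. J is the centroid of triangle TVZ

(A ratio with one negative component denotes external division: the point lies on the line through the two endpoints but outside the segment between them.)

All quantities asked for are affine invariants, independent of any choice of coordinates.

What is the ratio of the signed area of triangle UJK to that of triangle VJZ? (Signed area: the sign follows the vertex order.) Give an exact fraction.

Choose coordinates V = (0, 0), E = (1, 0), Q = (0, 1), Z = (-3, 1).
1. T is the centroid of triangle ZQV ⇒ T = (-1, 2/3)
2. K is the midpoint of QV ⇒ K = (0, 1/2)
3. U lies on line TQ with TU:UQ = 3:(-1) ⇒ U = (1/2, 7/6)
4. J is the centroid of triangle TVZ ⇒ J = (-4/3, 5/9)
2·[UJK] = 11/12, 2·[VJZ] = 1/3
[UJK]:[VJZ] = 11/12:1/3 = 11/4

[UJK]:[VJZ] = 11/4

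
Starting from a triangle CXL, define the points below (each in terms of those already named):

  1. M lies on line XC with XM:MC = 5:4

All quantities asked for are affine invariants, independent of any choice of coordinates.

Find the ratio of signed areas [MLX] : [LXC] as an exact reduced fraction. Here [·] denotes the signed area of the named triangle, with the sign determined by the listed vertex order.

Set C = (0, 0), X = (1, 0), L = (0, 1); any affine frame gives the same invariant.
1. M lies on line XC with XM:MC = 5:4 ⇒ M = (4/9, 0)
2·[MLX] = -5/9, 2·[LXC] = -1
[MLX]:[LXC] = -5/9:-1 = 5/9

[MLX]:[LXC] = 5/9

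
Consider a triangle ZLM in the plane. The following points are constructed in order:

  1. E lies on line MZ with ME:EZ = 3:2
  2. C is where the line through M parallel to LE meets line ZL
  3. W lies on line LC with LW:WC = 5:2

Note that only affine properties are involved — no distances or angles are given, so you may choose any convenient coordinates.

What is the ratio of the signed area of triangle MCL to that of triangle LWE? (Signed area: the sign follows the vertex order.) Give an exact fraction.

[MCL]:[LWE] = -7/2

Choose coordinates Z = (0, 0), L = (1, 0), M = (0, 1).
1. E lies on line MZ with ME:EZ = 3:2 ⇒ E = (0, 2/5)
2. C is where the line through M parallel to LE meets line ZL ⇒ C = (5/2, 0)
3. W lies on line LC with LW:WC = 5:2 ⇒ W = (29/14, 0)
2·[MCL] = -3/2, 2·[LWE] = 3/7
[MCL]:[LWE] = -3/2:3/7 = -7/2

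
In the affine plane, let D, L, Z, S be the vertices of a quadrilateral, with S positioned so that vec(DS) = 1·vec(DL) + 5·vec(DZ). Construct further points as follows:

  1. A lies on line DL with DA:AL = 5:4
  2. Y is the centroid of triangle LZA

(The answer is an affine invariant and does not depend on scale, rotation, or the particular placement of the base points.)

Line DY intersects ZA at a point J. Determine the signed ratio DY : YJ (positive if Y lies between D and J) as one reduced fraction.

Work in coordinates with D = (0, 0), L = (1, 0), Z = (0, 1), S = (1, 5).
1. A lies on line DL with DA:AL = 5:4 ⇒ A = (5/9, 0)
2. Y is the centroid of triangle LZA ⇒ Y = (14/27, 1/3)
line DY meets ZA at J = (70/171, 5/19)
Y = D + t·(J−D) with t = 19/15, so DY:YJ = 19/15:-4/15

DY:YJ = -19/4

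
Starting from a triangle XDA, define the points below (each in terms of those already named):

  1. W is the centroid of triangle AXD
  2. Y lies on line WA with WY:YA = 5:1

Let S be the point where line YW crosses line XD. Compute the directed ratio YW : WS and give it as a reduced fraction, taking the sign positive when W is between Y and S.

Assign X = (0, 0), D = (1, 0), A = (0, 1) — the answer is frame-independent, so this choice is without loss of generality.
1. W is the centroid of triangle AXD ⇒ W = (1/3, 1/3)
2. Y lies on line WA with WY:YA = 5:1 ⇒ Y = (1/18, 8/9)
line YW meets XD at S = (1/2, 0)
W = Y + t·(S−Y) with t = 5/8, so YW:WS = 5/8:3/8

YW:WS = 5/3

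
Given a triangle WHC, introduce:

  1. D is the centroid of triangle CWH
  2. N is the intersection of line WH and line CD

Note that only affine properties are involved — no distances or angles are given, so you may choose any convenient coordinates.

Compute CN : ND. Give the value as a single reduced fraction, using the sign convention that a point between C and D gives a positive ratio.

Choose coordinates W = (0, 0), H = (1, 0), C = (0, 1).
1. D is the centroid of triangle CWH ⇒ D = (1/3, 1/3)
2. N is the intersection of line WH and line CD ⇒ N = (1/2, 0)
N = C + t·(D−C) with t = 3/2, so CN:ND = t:(1−t) = 3/2:-1/2

CN:ND = -3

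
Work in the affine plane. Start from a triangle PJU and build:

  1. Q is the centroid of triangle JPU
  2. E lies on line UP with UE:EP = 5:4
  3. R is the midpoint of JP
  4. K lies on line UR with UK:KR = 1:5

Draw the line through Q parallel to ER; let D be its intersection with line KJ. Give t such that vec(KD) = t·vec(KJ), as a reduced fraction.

Set P = (0, 0), J = (1, 0), U = (0, 1); any affine frame gives the same invariant.
1. Q is the centroid of triangle JPU ⇒ Q = (1/3, 1/3)
2. E lies on line UP with UE:EP = 5:4 ⇒ E = (0, 4/9)
3. R is the midpoint of JP ⇒ R = (1/2, 0)
4. K lies on line UR with UK:KR = 1:5 ⇒ K = (1/12, 5/6)
through Q parallel to ER: direction (1/2, -4/9); meets KJ at D = (83/6, -35/3)
D = K + t·(J−K) with t = 15

t = 15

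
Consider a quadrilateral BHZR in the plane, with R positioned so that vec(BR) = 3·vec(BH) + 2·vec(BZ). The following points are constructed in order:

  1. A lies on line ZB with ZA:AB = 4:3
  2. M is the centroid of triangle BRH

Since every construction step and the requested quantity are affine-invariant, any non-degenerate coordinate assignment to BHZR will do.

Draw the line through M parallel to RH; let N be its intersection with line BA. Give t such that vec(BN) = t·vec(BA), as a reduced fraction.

Work in coordinates with B = (0, 0), H = (1, 0), Z = (0, 1), R = (3, 2).
1. A lies on line ZB with ZA:AB = 4:3 ⇒ A = (0, 3/7)
2. M is the centroid of triangle BRH ⇒ M = (4/3, 2/3)
through M parallel to RH: direction (-2, -2); meets BA at N = (0, -2/3)
N = B + t·(A−B) with t = -14/9

t = -14/9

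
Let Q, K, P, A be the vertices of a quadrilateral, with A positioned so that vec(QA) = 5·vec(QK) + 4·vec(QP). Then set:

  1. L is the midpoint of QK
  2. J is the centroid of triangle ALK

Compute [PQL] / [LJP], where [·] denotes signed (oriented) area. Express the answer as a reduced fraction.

Choose coordinates Q = (0, 0), K = (1, 0), P = (0, 1), A = (5, 4).
1. L is the midpoint of QK ⇒ L = (1/2, 0)
2. J is the centroid of triangle ALK ⇒ J = (13/6, 4/3)
2·[PQL] = 1/2, 2·[LJP] = 7/3
[PQL]:[LJP] = 1/2:7/3 = 3/14

[PQL]:[LJP] = 3/14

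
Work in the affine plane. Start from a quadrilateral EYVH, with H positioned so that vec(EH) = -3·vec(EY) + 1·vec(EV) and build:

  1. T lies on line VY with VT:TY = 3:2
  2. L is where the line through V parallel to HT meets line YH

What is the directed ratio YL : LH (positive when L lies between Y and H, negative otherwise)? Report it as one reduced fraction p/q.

YL:LH = -5/3

Choose coordinates E = (0, 0), Y = (1, 0), V = (0, 1), H = (-3, 1).
1. T lies on line VY with VT:TY = 3:2 ⇒ T = (3/5, 2/5)
2. L is where the line through V parallel to HT meets line YH ⇒ L = (-9, 5/2)
L = Y + t·(H−Y) with t = 5/2, so YL:LH = t:(1−t) = 5/2:-3/2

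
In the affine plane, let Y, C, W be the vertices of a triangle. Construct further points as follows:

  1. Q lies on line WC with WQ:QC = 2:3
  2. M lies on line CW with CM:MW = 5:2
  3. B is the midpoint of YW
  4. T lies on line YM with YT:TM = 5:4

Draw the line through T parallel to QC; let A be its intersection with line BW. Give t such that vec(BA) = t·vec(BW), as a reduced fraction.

Assign Y = (0, 0), C = (1, 0), W = (0, 1) — the answer is frame-independent, so this choice is without loss of generality.
1. Q lies on line WC with WQ:QC = 2:3 ⇒ Q = (2/5, 3/5)
2. M lies on line CW with CM:MW = 5:2 ⇒ M = (2/7, 5/7)
3. B is the midpoint of YW ⇒ B = (0, 1/2)
4. T lies on line YM with YT:TM = 5:4 ⇒ T = (10/63, 25/63)
through T parallel to QC: direction (3/5, -3/5); meets BW at A = (0, 5/9)
A = B + t·(W−B) with t = 1/9

t = 1/9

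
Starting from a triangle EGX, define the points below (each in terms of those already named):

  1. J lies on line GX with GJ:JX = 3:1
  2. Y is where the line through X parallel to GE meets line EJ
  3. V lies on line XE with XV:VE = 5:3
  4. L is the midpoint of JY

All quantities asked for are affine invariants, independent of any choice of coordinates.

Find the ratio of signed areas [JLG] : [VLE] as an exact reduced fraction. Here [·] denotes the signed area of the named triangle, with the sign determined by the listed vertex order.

[JLG]:[VLE] = 8/7

Choose coordinates E = (0, 0), G = (1, 0), X = (0, 1).
1. J lies on line GX with GJ:JX = 3:1 ⇒ J = (1/4, 3/4)
2. Y is where the line through X parallel to GE meets line EJ ⇒ Y = (1/3, 1)
3. V lies on line XE with XV:VE = 5:3 ⇒ V = (0, 3/8)
4. L is the midpoint of JY ⇒ L = (7/24, 7/8)
2·[JLG] = -1/8, 2·[VLE] = -7/64
[JLG]:[VLE] = -1/8:-7/64 = 8/7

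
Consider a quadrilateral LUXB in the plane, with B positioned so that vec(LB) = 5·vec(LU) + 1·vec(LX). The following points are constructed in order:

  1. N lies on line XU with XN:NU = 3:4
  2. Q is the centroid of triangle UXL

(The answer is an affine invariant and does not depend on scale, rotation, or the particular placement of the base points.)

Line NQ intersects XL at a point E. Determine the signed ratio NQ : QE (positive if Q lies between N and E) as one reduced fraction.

NQ:QE = 2/7

Choose coordinates L = (0, 0), U = (1, 0), X = (0, 1), B = (5, 1).
1. N lies on line XU with XN:NU = 3:4 ⇒ N = (3/7, 4/7)
2. Q is the centroid of triangle UXL ⇒ Q = (1/3, 1/3)
line NQ meets XL at E = (0, -1/2)
Q = N + t·(E−N) with t = 2/9, so NQ:QE = 2/9:7/9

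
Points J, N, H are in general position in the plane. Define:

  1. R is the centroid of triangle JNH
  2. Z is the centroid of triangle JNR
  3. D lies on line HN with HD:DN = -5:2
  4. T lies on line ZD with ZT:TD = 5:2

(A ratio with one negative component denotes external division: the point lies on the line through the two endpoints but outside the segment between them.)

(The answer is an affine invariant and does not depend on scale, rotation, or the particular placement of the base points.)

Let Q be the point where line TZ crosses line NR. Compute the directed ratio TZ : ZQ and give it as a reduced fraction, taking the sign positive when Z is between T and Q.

TZ:ZQ = 5/7

Assign J = (0, 0), N = (1, 0), H = (0, 1) — the answer is frame-independent, so this choice is without loss of generality.
1. R is the centroid of triangle JNH ⇒ R = (1/3, 1/3)
2. Z is the centroid of triangle JNR ⇒ Z = (4/9, 1/9)
3. D lies on line HN with HD:DN = -5:2 ⇒ D = (5/3, -2/3)
4. T lies on line ZD with ZT:TD = 5:2 ⇒ T = (83/63, -4/9)
line TZ meets NR at Q = (-7/9, 8/9)
Z = T + t·(Q−T) with t = 5/12, so TZ:ZQ = 5/12:7/12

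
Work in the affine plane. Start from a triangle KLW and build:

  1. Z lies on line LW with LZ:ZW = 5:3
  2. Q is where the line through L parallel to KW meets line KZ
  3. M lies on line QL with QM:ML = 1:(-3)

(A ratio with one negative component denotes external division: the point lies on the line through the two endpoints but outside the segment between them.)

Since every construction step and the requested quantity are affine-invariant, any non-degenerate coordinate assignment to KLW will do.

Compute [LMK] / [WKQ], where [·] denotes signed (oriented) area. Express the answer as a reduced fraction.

[LMK]:[WKQ] = 5/2

Assign K = (0, 0), L = (1, 0), W = (0, 1) — the answer is frame-independent, so this choice is without loss of generality.
1. Z lies on line LW with LZ:ZW = 5:3 ⇒ Z = (3/8, 5/8)
2. Q is where the line through L parallel to KW meets line KZ ⇒ Q = (1, 5/3)
3. M lies on line QL with QM:ML = 1:(-3) ⇒ M = (1, 5/2)
2·[LMK] = 5/2, 2·[WKQ] = 1
[LMK]:[WKQ] = 5/2:1 = 5/2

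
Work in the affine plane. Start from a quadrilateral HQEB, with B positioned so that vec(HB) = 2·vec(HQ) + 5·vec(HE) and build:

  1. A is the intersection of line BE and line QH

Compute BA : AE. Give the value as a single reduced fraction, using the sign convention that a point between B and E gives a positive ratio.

BA:AE = -5

Work in coordinates with H = (0, 0), Q = (1, 0), E = (0, 1), B = (2, 5).
1. A is the intersection of line BE and line QH ⇒ A = (-1/2, 0)
A = B + t·(E−B) with t = 5/4, so BA:AE = t:(1−t) = 5/4:-1/4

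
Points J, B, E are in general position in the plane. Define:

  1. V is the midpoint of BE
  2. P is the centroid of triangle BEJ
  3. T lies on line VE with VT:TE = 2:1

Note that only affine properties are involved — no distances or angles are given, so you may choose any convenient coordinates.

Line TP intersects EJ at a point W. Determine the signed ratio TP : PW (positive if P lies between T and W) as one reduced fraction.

Choose coordinates J = (0, 0), B = (1, 0), E = (0, 1).
1. V is the midpoint of BE ⇒ V = (1/2, 1/2)
2. P is the centroid of triangle BEJ ⇒ P = (1/3, 1/3)
3. T lies on line VE with VT:TE = 2:1 ⇒ T = (1/6, 5/6)
line TP meets EJ at W = (0, 4/3)
P = T + t·(W−T) with t = -1, so TP:PW = -1:2

TP:PW = -1/2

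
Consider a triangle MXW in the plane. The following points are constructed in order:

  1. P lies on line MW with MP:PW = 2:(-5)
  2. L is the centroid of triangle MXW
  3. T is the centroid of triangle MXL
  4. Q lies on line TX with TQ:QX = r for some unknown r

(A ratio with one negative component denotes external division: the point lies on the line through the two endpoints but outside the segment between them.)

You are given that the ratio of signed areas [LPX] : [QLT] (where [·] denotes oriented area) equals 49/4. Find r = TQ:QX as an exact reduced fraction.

r = 4/3

Work in coordinates with M = (0, 0), X = (1, 0), W = (0, 1).
1. P lies on line MW with MP:PW = 2:(-5) ⇒ P = (0, -2/3)
2. L is the centroid of triangle MXW ⇒ L = (1/3, 1/3)
3. T is the centroid of triangle MXL ⇒ T = (4/9, 1/9)
4. With TQ:QX = r, write λ = r/(r+1) so Q = T + λ·(X−T); Q is affine-linear in λ
Every point depending on Q is an affine combination of Q and λ-independent points, so each such coordinate is linear in λ; the λ² term in each signed area is a multiple of (X−T)×(X−T) = 0, so 2·[LPX] and 2·[QLT] are each linear in λ. Evaluating at λ=0 and λ=1:
  2·[LPX] = 7/9,   2·[QLT] = 1/9·λ
So [LPX]:[QLT] = (7/9) / (1/9·λ). Setting this equal to 49/4:
  7/9 = 49/4·(1/9·λ)  ⇒  λ = 4/7
Then r = λ/(1−λ) = (4/7)/(3/7) = 4/3. Check: with r = 4/3, Q = (16/21, 1/21) and [LPX]:[QLT] = 49/4 as required.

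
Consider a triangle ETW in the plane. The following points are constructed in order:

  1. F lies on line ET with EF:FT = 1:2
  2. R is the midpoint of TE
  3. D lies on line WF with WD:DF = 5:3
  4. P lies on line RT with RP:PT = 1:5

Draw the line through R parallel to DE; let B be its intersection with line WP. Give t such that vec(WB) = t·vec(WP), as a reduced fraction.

Work in coordinates with E = (0, 0), T = (1, 0), W = (0, 1).
1. F lies on line ET with EF:FT = 1:2 ⇒ F = (1/3, 0)
2. R is the midpoint of TE ⇒ R = (1/2, 0)
3. D lies on line WF with WD:DF = 5:3 ⇒ D = (5/24, 3/8)
4. P lies on line RT with RP:PT = 1:5 ⇒ P = (7/12, 0)
through R parallel to DE: direction (-5/24, -3/8); meets WP at B = (133/246, 3/41)
B = W + t·(P−W) with t = 38/41

t = 38/41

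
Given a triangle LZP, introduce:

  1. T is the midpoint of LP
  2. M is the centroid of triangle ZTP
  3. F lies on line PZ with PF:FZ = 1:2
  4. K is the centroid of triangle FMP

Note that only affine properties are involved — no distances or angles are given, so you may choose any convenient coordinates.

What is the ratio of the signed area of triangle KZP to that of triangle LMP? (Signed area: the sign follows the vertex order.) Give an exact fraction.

Work in coordinates with L = (0, 0), Z = (1, 0), P = (0, 1).
1. T is the midpoint of LP ⇒ T = (0, 1/2)
2. M is the centroid of triangle ZTP ⇒ M = (1/3, 1/2)
3. F lies on line PZ with PF:FZ = 1:2 ⇒ F = (1/3, 2/3)
4. K is the centroid of triangle FMP ⇒ K = (2/9, 13/18)
2·[KZP] = 1/18, 2·[LMP] = 1/3
[KZP]:[LMP] = 1/18:1/3 = 1/6

[KZP]:[LMP] = 1/6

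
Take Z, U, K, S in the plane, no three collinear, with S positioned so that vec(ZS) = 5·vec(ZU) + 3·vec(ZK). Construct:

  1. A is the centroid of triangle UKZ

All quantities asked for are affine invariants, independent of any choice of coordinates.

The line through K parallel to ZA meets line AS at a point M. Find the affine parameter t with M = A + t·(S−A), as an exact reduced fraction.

Assign Z = (0, 0), U = (1, 0), K = (0, 1), S = (5, 3) — the answer is frame-independent, so this choice is without loss of generality.
1. A is the centroid of triangle UKZ ⇒ A = (1/3, 1/3)
through K parallel to ZA: direction (1/3, 1/3); meets AS at M = (-2, -1)
M = A + t·(S−A) with t = -1/2

t = -1/2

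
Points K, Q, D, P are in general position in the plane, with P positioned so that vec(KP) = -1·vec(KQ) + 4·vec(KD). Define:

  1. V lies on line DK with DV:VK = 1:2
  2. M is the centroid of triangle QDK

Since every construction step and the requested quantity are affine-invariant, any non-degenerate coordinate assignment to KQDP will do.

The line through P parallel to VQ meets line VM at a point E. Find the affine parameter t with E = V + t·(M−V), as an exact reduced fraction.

Work in coordinates with K = (0, 0), Q = (1, 0), D = (0, 1), P = (-1, 4).
1. V lies on line DK with DV:VK = 1:2 ⇒ V = (0, 2/3)
2. M is the centroid of triangle QDK ⇒ M = (1/3, 1/3)
through P parallel to VQ: direction (1, -2/3); meets VM at E = (-8, 26/3)
E = V + t·(M−V) with t = -24

t = -24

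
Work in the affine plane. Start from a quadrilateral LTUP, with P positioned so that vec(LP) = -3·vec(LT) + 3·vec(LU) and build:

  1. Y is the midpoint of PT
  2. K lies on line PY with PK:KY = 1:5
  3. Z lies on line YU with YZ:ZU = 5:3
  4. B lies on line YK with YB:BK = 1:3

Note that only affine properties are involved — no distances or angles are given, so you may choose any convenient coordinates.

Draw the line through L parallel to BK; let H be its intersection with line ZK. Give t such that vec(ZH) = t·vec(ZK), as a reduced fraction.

t = 29/5

Choose coordinates L = (0, 0), T = (1, 0), U = (0, 1), P = (-3, 3).
1. Y is the midpoint of PT ⇒ Y = (-1, 3/2)
2. K lies on line PY with PK:KY = 1:5 ⇒ K = (-8/3, 11/4)
3. Z lies on line YU with YZ:ZU = 5:3 ⇒ Z = (-3/8, 19/16)
4. B lies on line YK with YB:BK = 1:3 ⇒ B = (-17/12, 29/16)
through L parallel to BK: direction (-5/4, 15/16); meets ZK at H = (-41/3, 41/4)
H = Z + t·(K−Z) with t = 29/5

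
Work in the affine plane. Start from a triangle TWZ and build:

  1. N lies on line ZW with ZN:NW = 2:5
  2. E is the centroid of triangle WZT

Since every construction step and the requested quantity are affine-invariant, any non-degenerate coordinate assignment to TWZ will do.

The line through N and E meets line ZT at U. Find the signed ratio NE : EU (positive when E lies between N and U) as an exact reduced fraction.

Work in coordinates with T = (0, 0), W = (1, 0), Z = (0, 1).
1. N lies on line ZW with ZN:NW = 2:5 ⇒ N = (2/7, 5/7)
2. E is the centroid of triangle WZT ⇒ E = (1/3, 1/3)
line NE meets ZT at U = (0, 3)
E = N + t·(U−N) with t = -1/6, so NE:EU = -1/6:7/6

NE:EU = -1/7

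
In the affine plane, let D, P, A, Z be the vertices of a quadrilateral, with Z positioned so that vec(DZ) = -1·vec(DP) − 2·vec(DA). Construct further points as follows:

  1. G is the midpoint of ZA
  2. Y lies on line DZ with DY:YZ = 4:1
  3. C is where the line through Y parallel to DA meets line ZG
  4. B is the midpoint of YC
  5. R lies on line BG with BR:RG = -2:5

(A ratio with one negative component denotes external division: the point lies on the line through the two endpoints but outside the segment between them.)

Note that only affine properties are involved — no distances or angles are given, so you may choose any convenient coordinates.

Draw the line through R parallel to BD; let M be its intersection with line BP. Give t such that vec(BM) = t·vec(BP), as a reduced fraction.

t = 7/45

Choose coordinates D = (0, 0), P = (1, 0), A = (0, 1), Z = (-1, -2).
1. G is the midpoint of ZA ⇒ G = (-1/2, -1/2)
2. Y lies on line DZ with DY:YZ = 4:1 ⇒ Y = (-4/5, -8/5)
3. C is where the line through Y parallel to DA meets line ZG ⇒ C = (-4/5, -7/5)
4. B is the midpoint of YC ⇒ B = (-4/5, -3/2)
5. R lies on line BG with BR:RG = -2:5 ⇒ R = (-1, -13/6)
through R parallel to BD: direction (4/5, 3/2); meets BP at M = (-13/25, -19/15)
M = B + t·(P−B) with t = 7/45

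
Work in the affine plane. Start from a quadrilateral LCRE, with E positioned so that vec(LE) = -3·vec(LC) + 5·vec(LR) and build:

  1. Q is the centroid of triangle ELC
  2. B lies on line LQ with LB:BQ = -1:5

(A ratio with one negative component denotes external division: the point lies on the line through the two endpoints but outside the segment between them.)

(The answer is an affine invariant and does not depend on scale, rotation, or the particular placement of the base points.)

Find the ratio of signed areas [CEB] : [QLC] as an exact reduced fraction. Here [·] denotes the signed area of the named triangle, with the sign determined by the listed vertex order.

[CEB]:[QLC] = 7/2

Assign L = (0, 0), C = (1, 0), R = (0, 1), E = (-3, 5) — the answer is frame-independent, so this choice is without loss of generality.
1. Q is the centroid of triangle ELC ⇒ Q = (-2/3, 5/3)
2. B lies on line LQ with LB:BQ = -1:5 ⇒ B = (1/6, -5/12)
2·[CEB] = 35/6, 2·[QLC] = 5/3
[CEB]:[QLC] = 35/6:5/3 = 7/2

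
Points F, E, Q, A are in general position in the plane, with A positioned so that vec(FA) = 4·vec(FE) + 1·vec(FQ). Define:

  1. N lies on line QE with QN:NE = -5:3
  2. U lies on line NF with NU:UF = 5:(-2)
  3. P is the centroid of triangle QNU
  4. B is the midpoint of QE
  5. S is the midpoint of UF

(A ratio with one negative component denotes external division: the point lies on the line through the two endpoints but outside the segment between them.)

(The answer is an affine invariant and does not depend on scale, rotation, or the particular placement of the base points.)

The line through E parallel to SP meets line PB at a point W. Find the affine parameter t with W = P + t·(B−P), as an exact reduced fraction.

Assign F = (0, 0), E = (1, 0), Q = (0, 1), A = (4, 1) — the answer is frame-independent, so this choice is without loss of generality.
1. N lies on line QE with QN:NE = -5:3 ⇒ N = (5/2, -3/2)
2. U lies on line NF with NU:UF = 5:(-2) ⇒ U = (-5/3, 1)
3. P is the centroid of triangle QNU ⇒ P = (5/18, 1/6)
4. B is the midpoint of QE ⇒ B = (1/2, 1/2)
5. S is the midpoint of UF ⇒ S = (-5/6, 1/2)
through E parallel to SP: direction (10/9, -1/3); meets PB at W = (11/36, 5/24)
W = P + t·(B−P) with t = 1/8

t = 1/8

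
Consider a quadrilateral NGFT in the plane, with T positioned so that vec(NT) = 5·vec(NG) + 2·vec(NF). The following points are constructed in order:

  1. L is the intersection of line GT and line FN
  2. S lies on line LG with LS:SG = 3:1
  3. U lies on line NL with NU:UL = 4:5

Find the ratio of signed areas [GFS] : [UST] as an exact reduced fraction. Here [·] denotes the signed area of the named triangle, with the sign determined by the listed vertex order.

[GFS]:[UST] = 27/85

Choose coordinates N = (0, 0), G = (1, 0), F = (0, 1), T = (5, 2).
1. L is the intersection of line GT and line FN ⇒ L = (0, -1/2)
2. S lies on line LG with LS:SG = 3:1 ⇒ S = (3/4, -1/8)
3. U lies on line NL with NU:UL = 4:5 ⇒ U = (0, -2/9)
2·[GFS] = 3/8, 2·[UST] = 85/72
[GFS]:[UST] = 3/8:85/72 = 27/85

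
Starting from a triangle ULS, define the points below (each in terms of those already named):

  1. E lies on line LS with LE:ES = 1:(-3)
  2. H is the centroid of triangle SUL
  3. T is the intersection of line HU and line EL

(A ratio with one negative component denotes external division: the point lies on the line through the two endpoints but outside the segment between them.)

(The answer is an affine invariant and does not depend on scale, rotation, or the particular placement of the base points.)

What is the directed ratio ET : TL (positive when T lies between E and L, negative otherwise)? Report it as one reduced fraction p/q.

ET:TL = -2

Assign U = (0, 0), L = (1, 0), S = (0, 1) — the answer is frame-independent, so this choice is without loss of generality.
1. E lies on line LS with LE:ES = 1:(-3) ⇒ E = (3/2, -1/2)
2. H is the centroid of triangle SUL ⇒ H = (1/3, 1/3)
3. T is the intersection of line HU and line EL ⇒ T = (1/2, 1/2)
T = E + t·(L−E) with t = 2, so ET:TL = t:(1−t) = 2:-1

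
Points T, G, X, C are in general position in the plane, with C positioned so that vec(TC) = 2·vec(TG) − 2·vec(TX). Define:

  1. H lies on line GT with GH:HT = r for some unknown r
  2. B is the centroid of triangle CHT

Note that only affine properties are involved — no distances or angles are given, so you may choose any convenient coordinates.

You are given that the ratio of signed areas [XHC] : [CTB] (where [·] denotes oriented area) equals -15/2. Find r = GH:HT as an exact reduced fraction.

Assign T = (0, 0), G = (1, 0), X = (0, 1), C = (2, -2) — the answer is frame-independent, so this choice is without loss of generality.
1. With GH:HT = r, write λ = r/(r+1) so H = G + λ·(T−G); H is affine-linear in λ
2. B is the centroid of triangle CHT ⇒ B is an affine combination of earlier points and hence also affine-linear in λ
Every point depending on H is an affine combination of H and λ-independent points, so each such coordinate is linear in λ; the λ² term in each signed area is a multiple of (T−G)×(T−G) = 0, so 2·[XHC] and 2·[CTB] are each linear in λ. Evaluating at λ=0 and λ=1:
  2·[XHC] = 3·λ − 1,   2·[CTB] = 2/3·λ − 2/3
So [XHC]:[CTB] = (3·λ − 1) / (2/3·λ − 2/3). Setting this equal to -15/2:
  3·λ − 1 = -15/2·(2/3·λ − 2/3)  ⇒  λ = 3/4
Then r = λ/(1−λ) = (3/4)/(1/4) = 3. Check: with r = 3, H = (1/4, 0) and [XHC]:[CTB] = -15/2 as required.

r = 3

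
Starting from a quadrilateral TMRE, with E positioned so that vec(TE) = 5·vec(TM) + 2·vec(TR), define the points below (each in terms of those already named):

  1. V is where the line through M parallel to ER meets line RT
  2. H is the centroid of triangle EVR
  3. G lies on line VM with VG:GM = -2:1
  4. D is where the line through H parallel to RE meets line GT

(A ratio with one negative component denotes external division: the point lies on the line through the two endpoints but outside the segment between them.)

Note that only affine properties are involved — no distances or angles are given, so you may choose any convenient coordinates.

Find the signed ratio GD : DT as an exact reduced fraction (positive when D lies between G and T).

Work in coordinates with T = (0, 0), M = (1, 0), R = (0, 1), E = (5, 2).
1. V is where the line through M parallel to ER meets line RT ⇒ V = (0, -1/5)
2. H is the centroid of triangle EVR ⇒ H = (5/3, 14/15)
3. G lies on line VM with VG:GM = -2:1 ⇒ G = (2, 1/5)
4. D is where the line through H parallel to RE meets line GT ⇒ D = (-6, -3/5)
D = G + t·(T−G) with t = 4, so GD:DT = t:(1−t) = 4:-3

GD:DT = -4/3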